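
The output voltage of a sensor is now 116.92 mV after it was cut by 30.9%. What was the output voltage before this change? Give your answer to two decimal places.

169.20 mV

The overall multiplier applied was 0.691.
So the original output voltage was 116.92 ÷ 0.691 ≈ 169.20 mV.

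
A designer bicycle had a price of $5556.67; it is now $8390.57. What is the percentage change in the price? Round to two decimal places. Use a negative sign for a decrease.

Change: $8390.57 − $5556.67 = $2833.90.
Relative to the original: $2833.90 ÷ $5556.67 ≈ 51.00%.

51.00%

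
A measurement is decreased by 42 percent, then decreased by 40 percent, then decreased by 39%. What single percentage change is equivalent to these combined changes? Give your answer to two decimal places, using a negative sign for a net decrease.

The combined multiplier is 0.58 × 0.6 × 0.61 = 0.21228.
That corresponds to a decrease of 78.77%.

-78.77%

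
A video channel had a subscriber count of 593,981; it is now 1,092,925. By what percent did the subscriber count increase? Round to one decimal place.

Change: 1,092,925 − 593,981 = 498,944.
Relative to the original: 498,944 ÷ 593,981 ≈ 84.0%.
So the subscriber count increased by 84.0%.

84.0%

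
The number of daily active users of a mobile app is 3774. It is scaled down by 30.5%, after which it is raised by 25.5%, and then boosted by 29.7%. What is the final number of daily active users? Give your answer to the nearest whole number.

4269

Apply the 30.5% decrease: 3774 × 0.695 = 2622.93.
After the 25.5% increase: 2622.93 × 1.255 = 3291.77715.
After the 29.7% increase: 3291.77715 × 1.297 = 4269.43496355 ≈ 4269.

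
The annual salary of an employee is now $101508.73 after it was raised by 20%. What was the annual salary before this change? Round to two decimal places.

$84590.61

The overall multiplier applied was 1.2.
So the original annual salary was $101508.73 ÷ 1.2 ≈ $84590.61.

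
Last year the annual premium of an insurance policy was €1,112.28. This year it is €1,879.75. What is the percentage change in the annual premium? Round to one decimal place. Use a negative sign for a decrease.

69.0%

Change: €1,879.75 − €1,112.28 = €767.47.
Relative to the original: €767.47 ÷ €1,112.28 ≈ 69.0%.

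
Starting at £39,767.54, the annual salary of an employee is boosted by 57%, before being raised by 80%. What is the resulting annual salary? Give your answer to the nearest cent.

£112,383.07

After the 57% increase: £39,767.54 × 1.57 = £62435.0378.
Apply the 80% increase: £62435.0378 × 1.8 = £112383.06804 ≈ £112,383.07.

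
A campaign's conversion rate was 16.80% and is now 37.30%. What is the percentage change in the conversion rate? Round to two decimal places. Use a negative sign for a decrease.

The change is 37.30 − 16.80 = 20.50 percentage points.
Relative to the original 16.80%, that is 20.50 ÷ 16.80 ≈ 122.02%.

122.02%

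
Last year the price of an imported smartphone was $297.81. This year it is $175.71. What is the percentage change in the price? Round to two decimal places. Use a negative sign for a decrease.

-41.00%

Change: $175.71 − $297.81 = -$122.10.
Relative to the original: -$122.10 ÷ $297.81 ≈ -41.00%.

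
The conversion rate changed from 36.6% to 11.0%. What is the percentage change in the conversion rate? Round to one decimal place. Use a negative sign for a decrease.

The change is 11.0 − 36.6 = -25.6 percentage points.
Relative to the original 36.6%, that is -25.6 ÷ 36.6 ≈ -69.9%.

-69.9%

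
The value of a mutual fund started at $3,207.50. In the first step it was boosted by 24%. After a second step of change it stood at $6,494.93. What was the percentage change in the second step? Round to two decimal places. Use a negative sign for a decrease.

After the first step: $3,207.50 × 1.24 = $3977.3.
Second-step multiplier: $6,494.93 ÷ $3977.3 ≈ 1.633.
That is a change of 63.30%.

63.30%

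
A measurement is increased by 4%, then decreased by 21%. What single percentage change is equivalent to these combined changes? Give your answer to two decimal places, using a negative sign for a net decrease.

The combined multiplier is 1.04 × 0.79 = 0.8216.
That corresponds to a decrease of 17.84%.

-17.84%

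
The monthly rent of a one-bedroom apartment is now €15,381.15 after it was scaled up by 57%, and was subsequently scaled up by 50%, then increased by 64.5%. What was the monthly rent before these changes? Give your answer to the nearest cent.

€3,970.38

Undoing the 64.5% increase: €15,381.15 ÷ 1.645 ≈ €9350.243161.
Undoing the 50% increase: €9350.243161 ÷ 1.5 ≈ €6233.495441.
Undoing the 57% increase: €6233.495441 ÷ 1.57 ≈ €3,970.38.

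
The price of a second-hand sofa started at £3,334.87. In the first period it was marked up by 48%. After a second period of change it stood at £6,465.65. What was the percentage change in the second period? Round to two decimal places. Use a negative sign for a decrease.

After the first period: £3,334.87 × 1.48 = £4935.6076.
Second-period multiplier: £6,465.65 ÷ £4935.6076 ≈ 1.310001.
That is a change of 31.00%.

31.00%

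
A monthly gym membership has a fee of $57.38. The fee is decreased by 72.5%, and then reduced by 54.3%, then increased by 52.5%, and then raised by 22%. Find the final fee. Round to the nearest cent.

After the 72.5% decrease: $57.38 × 0.275 = $15.7795.
54.3% decrease: $15.7795 × 0.457 = $7.2112315.
After the 52.5% increase: $7.2112315 × 1.525 = $10.9971280375.
Apply the 22% increase: $10.9971280375 × 1.22 = $13.41649620575 ≈ $13.42.

$13.42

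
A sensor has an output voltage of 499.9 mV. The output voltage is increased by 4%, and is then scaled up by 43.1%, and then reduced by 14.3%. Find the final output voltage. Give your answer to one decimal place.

637.6 mV

Each change multiplies by a factor: 1.04 × 1.431 × 0.857 = 1.27542168.
499.9 × 1.27542168 = 637.583297832 ≈ 637.6.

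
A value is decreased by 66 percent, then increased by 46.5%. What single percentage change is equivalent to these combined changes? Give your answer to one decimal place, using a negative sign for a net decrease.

-50.2%

A 66% decrease multiplies by 0.34.
Then a 46.5% increase: 0.34 × 1.465 = 0.4981.
Overall factor 0.4981, i.e. -50.2%.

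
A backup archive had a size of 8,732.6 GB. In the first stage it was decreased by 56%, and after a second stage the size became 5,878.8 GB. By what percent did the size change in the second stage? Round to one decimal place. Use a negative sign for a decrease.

53.0%

After the first stage: 8,732.6 × 0.44 = 3842.344.
Second-stage multiplier: 5,878.8 ÷ 3842.344 ≈ 1.53.
That is a change of 53.0%.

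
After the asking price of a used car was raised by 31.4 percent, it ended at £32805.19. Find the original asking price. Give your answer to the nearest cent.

£24965.90

The overall multiplier applied was 1.314.
So the original asking price was £32805.19 ÷ 1.314 ≈ £24965.90.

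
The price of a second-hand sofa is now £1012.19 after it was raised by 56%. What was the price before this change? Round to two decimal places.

£648.84

The overall multiplier applied was 1.56.
So the original price was £1012.19 ÷ 1.56 ≈ £648.84.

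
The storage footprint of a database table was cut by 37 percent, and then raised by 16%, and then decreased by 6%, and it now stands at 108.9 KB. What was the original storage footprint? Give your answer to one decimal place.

158.5 KB

The overall multiplier applied was 0.63 × 1.16 × 0.94 = 0.686952.
So the original storage footprint was 108.9 ÷ 0.686952 ≈ 158.5 KB.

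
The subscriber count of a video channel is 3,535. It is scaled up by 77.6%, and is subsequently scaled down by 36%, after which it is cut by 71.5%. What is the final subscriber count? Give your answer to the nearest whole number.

Apply the 77.6% increase: 3,535 × 1.776 = 6278.16.
After the 36% decrease: 6278.16 × 0.64 = 4018.0224.
After the 71.5% decrease: 4018.0224 × 0.285 = 1145.136384 ≈ 1,145.

1,145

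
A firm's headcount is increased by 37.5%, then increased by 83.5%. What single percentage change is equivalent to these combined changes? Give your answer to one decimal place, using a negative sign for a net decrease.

152.3%

A 37.5% increase multiplies by 1.375.
Then an 83.5% increase: 1.375 × 1.835 = 2.523125.
Overall factor 2.523125, i.e. 152.3%.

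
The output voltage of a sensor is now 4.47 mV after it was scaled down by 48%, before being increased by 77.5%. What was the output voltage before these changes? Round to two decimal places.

Undoing the 77.5% increase: 4.47 ÷ 1.775 ≈ 2.51831.
Undoing the 48% decrease: 2.51831 ÷ 0.52 ≈ 4.84 mV.

4.84 mV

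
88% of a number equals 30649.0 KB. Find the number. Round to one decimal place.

30649.0 KB ÷ 0.88 ≈ 34828.4 KB.

34828.4 KB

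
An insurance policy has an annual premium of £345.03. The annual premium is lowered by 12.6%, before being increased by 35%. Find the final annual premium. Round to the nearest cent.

£407.10

Each change multiplies by a factor: 0.874 × 1.35 = 1.1799.
£345.03 × 1.1799 = £407.100897 ≈ £407.10.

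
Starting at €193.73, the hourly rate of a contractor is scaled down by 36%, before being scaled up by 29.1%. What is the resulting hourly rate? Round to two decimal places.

€160.07

36% decrease: €193.73 × 0.64 = €123.9872.
Apply the 29.1% increase: €123.9872 × 1.291 = €160.0674752 ≈ €160.07.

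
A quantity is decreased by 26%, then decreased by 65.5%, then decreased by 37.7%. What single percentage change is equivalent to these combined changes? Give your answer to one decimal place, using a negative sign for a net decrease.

-84.1%

The combined multiplier is 0.74 × 0.345 × 0.623 = 0.1590519.
That corresponds to a decrease of 84.1%.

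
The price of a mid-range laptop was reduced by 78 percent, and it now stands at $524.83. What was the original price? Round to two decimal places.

The overall multiplier applied was 0.22.
So the original price was $524.83 ÷ 0.22 ≈ $2,385.59.

$2,385.59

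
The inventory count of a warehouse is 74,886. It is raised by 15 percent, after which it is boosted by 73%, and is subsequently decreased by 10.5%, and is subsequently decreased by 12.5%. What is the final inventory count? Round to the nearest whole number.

After the 15% increase: 74,886 × 1.15 = 86118.9.
73% increase: 86118.9 × 1.73 = 148985.697.
10.5% decrease: 148985.697 × 0.895 = 133342.198815.
After the 12.5% decrease: 133342.198815 × 0.875 = 116674.423963125 ≈ 116,674.

116,674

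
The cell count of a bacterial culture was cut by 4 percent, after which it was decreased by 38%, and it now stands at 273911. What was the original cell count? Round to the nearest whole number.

The overall multiplier applied was 0.96 × 0.62 = 0.5952.
So the original cell count was 273911 ÷ 0.5952 ≈ 460200.

460200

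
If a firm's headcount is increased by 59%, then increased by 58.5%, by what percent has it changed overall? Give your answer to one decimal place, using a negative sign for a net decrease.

A 59% increase multiplies by 1.59.
Then a 58.5% increase: 1.59 × 1.585 = 2.52015.
Overall factor 2.52015, i.e. 152.0%.

152.0%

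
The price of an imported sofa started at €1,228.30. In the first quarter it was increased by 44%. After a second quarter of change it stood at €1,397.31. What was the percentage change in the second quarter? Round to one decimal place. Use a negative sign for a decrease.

After the first quarter: €1,228.30 × 1.44 = €1768.752.
Second-quarter multiplier: €1,397.31 ÷ €1768.752 ≈ 0.79.
That is a change of -21.0%.

-21.0%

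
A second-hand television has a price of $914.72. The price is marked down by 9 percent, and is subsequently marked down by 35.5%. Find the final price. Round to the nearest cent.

$536.89

Each change multiplies by a factor: 0.91 × 0.645 = 0.58695.
$914.72 × 0.58695 = $536.894904 ≈ $536.89.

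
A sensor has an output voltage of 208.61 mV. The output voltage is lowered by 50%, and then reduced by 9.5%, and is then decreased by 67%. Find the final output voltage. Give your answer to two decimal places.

50% decrease: 208.61 × 0.5 = 104.305.
9.5% decrease: 104.305 × 0.905 = 94.396025.
67% decrease: 94.396025 × 0.33 = 31.15068825 ≈ 31.15.

31.15 mV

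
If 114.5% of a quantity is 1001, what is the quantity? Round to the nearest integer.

1001 ÷ 1.145 ≈ 874.

874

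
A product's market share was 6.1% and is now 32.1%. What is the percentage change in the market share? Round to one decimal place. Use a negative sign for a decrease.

426.2%

The change is 32.1 − 6.1 = 26.0 percentage points.
Relative to the original 6.1%, that is 26.0 ÷ 6.1 ≈ 426.2%.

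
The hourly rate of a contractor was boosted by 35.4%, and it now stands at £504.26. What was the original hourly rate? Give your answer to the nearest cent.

The overall multiplier applied was 1.354.
So the original hourly rate was £504.26 ÷ 1.354 ≈ £372.42.

£372.42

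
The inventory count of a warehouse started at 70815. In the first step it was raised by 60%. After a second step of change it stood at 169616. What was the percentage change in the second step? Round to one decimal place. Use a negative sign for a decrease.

After the first step: 70815 × 1.6 = 113304.
Second-step multiplier: 169616 ÷ 113304 ≈ 1.497.
That is a change of 49.7%.

49.7%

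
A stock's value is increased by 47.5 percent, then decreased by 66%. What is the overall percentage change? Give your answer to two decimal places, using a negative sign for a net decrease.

-49.85%

The combined multiplier is 1.475 × 0.34 = 0.5015.
That corresponds to a decrease of 49.85%.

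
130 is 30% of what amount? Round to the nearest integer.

433

130 ÷ 0.3 ≈ 433.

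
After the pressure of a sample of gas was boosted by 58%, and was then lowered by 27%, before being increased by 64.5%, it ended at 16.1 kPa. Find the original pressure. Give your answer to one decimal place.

8.5 kPa

The overall multiplier applied was 1.58 × 0.73 × 1.645 = 1.897343.
So the original pressure was 16.1 ÷ 1.897343 ≈ 8.5 kPa.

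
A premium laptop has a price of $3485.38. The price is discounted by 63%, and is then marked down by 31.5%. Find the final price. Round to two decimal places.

63% decrease: $3485.38 × 0.37 = $1289.5906.
Apply the 31.5% decrease: $1289.5906 × 0.685 = $883.369561 ≈ $883.37.

$883.37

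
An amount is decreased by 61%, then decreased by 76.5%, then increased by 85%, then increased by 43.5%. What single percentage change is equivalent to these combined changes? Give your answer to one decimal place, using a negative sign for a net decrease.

-75.7%

A 61% decrease multiplies by 0.39.
Then a 76.5% decrease: 0.39 × 0.235 = 0.09165.
Then an 85% increase: 0.09165 × 1.85 = 0.1695525.
Then a 43.5% increase: 0.1695525 × 1.435 = 0.2433078375.
Overall factor 0.2433078375, i.e. -75.7%.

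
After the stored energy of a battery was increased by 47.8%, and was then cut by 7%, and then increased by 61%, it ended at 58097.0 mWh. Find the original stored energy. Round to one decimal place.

Undoing the 61% increase: 58097.0 ÷ 1.61 ≈ 36085.093168.
Undoing the 7% decrease: 36085.093168 ÷ 0.93 ≈ 38801.175449.
Undoing the 47.8% increase: 38801.175449 ÷ 1.478 ≈ 26252.5 mWh.

26252.5 mWh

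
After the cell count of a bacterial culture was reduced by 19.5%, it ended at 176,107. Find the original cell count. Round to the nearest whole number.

The overall multiplier applied was 0.805.
So the original cell count was 176,107 ÷ 0.805 ≈ 218,766.

218,766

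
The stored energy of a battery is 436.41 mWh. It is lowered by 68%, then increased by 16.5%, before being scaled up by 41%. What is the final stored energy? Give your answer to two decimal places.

229.40 mWh

Each change multiplies by a factor: 0.32 × 1.165 × 1.41 = 0.525648.
436.41 × 0.525648 = 229.39804368 ≈ 229.40.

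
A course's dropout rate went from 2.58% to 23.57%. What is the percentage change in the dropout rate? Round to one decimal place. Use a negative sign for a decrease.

813.6%

The change is 23.57 − 2.58 = 20.99 percentage points.
Relative to the original 2.58%, that is 20.99 ÷ 2.58 ≈ 813.6%.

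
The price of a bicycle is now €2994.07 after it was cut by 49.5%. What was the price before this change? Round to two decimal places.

The overall multiplier applied was 0.505.
So the original price was €2994.07 ÷ 0.505 ≈ €5928.85.

€5928.85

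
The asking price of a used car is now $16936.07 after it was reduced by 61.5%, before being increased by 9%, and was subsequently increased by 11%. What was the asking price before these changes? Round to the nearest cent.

Undoing the 11% increase: $16936.07 ÷ 1.11 ≈ $15257.720721.
Undoing the 9% increase: $15257.720721 ÷ 1.09 ≈ $13997.908918.
Undoing the 61.5% decrease: $13997.908918 ÷ 0.385 ≈ $36358.20.

$36358.20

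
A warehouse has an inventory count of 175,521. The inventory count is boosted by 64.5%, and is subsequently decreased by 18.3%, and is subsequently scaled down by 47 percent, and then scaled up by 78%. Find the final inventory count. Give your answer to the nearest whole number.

222,542

Each change multiplies by a factor: 1.645 × 0.817 × 0.53 × 1.78 = 1.267896581.
175,521 × 1.267896581 = 222542.475793701 ≈ 222,542.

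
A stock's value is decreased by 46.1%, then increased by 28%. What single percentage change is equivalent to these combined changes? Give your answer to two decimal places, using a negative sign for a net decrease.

The combined multiplier is 0.539 × 1.28 = 0.68992.
That corresponds to a decrease of 31.01%.

-31.01%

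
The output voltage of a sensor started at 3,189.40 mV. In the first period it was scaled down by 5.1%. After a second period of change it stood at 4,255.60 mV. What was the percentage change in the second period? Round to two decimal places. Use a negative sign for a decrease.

After the first period: 3,189.40 × 0.949 = 3026.7406.
Second-period multiplier: 4,255.60 ÷ 3026.7406 ≈ 1.406001.
That is a change of 40.60%.

40.60%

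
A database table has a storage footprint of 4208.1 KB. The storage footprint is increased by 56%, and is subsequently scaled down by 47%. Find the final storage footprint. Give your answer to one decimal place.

3479.3 KB

Each change multiplies by a factor: 1.56 × 0.53 = 0.8268.
4208.1 × 0.8268 = 3479.25708 ≈ 3479.3.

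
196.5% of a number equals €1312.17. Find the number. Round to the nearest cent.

€1312.17 ÷ 1.965 ≈ €667.77.

€667.77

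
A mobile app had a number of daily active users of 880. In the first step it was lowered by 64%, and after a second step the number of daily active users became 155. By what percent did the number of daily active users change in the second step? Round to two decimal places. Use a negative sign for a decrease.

-51.07%

After the first step: 880 × 0.36 = 316.8.
Second-step multiplier: 155 ÷ 316.8 ≈ 0.489268.
That is a change of -51.07%.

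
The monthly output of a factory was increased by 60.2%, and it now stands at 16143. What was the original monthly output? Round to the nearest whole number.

The overall multiplier applied was 1.602.
So the original monthly output was 16143 ÷ 1.602 ≈ 10077.

10077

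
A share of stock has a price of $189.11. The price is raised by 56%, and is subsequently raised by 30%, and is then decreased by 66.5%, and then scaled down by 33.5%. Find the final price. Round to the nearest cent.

$85.44

Each change multiplies by a factor: 1.56 × 1.3 × 0.335 × 0.665 = 0.4517877.
$189.11 × 0.4517877 = $85.437571947 ≈ $85.44.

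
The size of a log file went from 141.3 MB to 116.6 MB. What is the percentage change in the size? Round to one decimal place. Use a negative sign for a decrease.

-17.5%

Change: 116.6 − 141.3 = -24.7.
Relative to the original: -24.7 ÷ 141.3 ≈ -17.5%.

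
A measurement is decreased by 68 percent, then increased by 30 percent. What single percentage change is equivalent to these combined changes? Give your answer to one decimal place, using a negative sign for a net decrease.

-58.4%

The combined multiplier is 0.32 × 1.3 = 0.416.
That corresponds to a decrease of 58.4%.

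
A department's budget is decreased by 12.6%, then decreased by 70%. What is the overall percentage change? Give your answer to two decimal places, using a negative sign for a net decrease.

The combined multiplier is 0.874 × 0.3 = 0.2622.
That corresponds to a decrease of 73.78%.

-73.78%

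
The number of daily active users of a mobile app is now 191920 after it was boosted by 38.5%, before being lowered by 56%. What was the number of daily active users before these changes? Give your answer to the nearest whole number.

Undoing the 56% decrease: 191920 ÷ 0.44 ≈ 436181.818182.
Undoing the 38.5% increase: 436181.818182 ÷ 1.385 ≈ 314933.

314933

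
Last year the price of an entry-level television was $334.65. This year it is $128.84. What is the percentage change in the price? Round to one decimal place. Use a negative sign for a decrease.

Change: $128.84 − $334.65 = -$205.81.
Relative to the original: -$205.81 ÷ $334.65 ≈ -61.5%.

-61.5%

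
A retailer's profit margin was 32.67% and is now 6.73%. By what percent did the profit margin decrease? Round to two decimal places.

79.40%

The change is 6.73 − 32.67 = -25.94 percentage points.
Relative to the original 32.67%, that is -25.94 ÷ 32.67 ≈ -79.40%.
So the profit margin fell by 79.40%.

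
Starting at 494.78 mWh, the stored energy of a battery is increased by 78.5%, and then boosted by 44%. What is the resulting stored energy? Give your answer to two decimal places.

Each change multiplies by a factor: 1.785 × 1.44 = 2.5704.
494.78 × 2.5704 = 1271.782512 ≈ 1271.78.

1271.78 mWh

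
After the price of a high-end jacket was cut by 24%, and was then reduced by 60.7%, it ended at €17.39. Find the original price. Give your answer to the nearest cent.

Undoing the 60.7% decrease: €17.39 ÷ 0.393 ≈ €44.249364.
Undoing the 24% decrease: €44.249364 ÷ 0.76 ≈ €58.22.

€58.22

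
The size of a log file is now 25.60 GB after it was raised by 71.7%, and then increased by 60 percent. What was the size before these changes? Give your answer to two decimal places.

The overall multiplier applied was 1.717 × 1.6 = 2.7472.
So the original size was 25.60 ÷ 2.7472 ≈ 9.32 GB.

9.32 GB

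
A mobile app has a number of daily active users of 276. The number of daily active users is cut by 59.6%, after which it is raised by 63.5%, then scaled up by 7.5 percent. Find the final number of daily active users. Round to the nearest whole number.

196

Each change multiplies by a factor: 0.404 × 1.635 × 1.075 = 0.7100805.
276 × 0.7100805 = 195.982218 ≈ 196.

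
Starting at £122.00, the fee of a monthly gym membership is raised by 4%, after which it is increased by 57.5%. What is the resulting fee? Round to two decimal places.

£199.84

Each change multiplies by a factor: 1.04 × 1.575 = 1.638.
£122.00 × 1.638 = £199.836 ≈ £199.84.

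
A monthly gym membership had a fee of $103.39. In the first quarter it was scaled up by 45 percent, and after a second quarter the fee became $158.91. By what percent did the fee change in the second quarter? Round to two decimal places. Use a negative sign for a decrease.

After the first quarter: $103.39 × 1.45 = $149.9155.
Second-quarter multiplier: $158.91 ÷ $149.9155 ≈ 1.059997.
That is a change of 6.00%.

6.00%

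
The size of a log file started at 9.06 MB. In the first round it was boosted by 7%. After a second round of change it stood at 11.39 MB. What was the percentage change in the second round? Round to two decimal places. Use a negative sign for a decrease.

17.49%

After the first round: 9.06 × 1.07 = 9.6942.
Second-round multiplier: 11.39 ÷ 9.6942 ≈ 1.174929.
That is a change of 17.49%.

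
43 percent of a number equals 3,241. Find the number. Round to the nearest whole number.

3,241 ÷ 0.43 ≈ 7,537.

7,537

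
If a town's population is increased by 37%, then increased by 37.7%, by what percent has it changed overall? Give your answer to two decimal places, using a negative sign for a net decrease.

88.65%

A 37% increase multiplies by 1.37.
Then a 37.7% increase: 1.37 × 1.377 = 1.88649.
Overall factor 1.88649, i.e. 88.65%.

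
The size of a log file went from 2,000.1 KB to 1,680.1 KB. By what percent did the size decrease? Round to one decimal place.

Change: 1,680.1 − 2,000.1 = -320.0.
Relative to the original: -320.0 ÷ 2,000.1 ≈ -16.0%.
So the size decreased by 16.0%.

16.0%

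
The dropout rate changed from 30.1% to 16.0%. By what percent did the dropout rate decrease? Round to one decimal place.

The change is 16.0 − 30.1 = -14.1 percentage points.
Relative to the original 30.1%, that is -14.1 ÷ 30.1 ≈ -46.8%.
So the dropout rate fell by 46.8%.

46.8%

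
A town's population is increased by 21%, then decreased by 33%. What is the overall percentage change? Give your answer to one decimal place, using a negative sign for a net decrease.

The combined multiplier is 1.21 × 0.67 = 0.8107.
That corresponds to a decrease of 18.9%.

-18.9%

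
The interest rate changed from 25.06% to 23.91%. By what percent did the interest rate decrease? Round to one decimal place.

4.6%

The change is 23.91 − 25.06 = -1.15 percentage points.
Relative to the original 25.06%, that is -1.15 ÷ 25.06 ≈ -4.6%.
So the interest rate fell by 4.6%.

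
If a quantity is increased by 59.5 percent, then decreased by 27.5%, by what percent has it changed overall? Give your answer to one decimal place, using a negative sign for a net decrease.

15.6%

A 59.5% increase multiplies by 1.595.
Then a 27.5% decrease: 1.595 × 0.725 = 1.156375.
Overall factor 1.156375, i.e. 15.6%.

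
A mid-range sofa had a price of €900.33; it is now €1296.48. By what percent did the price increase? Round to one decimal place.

44.0%

Change: €1296.48 − €900.33 = €396.15.
Relative to the original: €396.15 ÷ €900.33 ≈ 44.0%.
So the price increased by 44.0%.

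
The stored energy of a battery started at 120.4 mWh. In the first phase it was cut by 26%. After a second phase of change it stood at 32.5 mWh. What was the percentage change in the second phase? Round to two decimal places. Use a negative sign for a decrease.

-63.52%

After the first phase: 120.4 × 0.74 = 89.096.
Second-phase multiplier: 32.5 ÷ 89.096 ≈ 0.364775.
That is a change of -63.52%.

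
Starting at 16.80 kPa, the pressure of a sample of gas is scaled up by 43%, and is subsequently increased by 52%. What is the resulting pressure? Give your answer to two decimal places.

36.52 kPa

43% increase: 16.80 × 1.43 = 24.024.
After the 52% increase: 24.024 × 1.52 = 36.51648 ≈ 36.52.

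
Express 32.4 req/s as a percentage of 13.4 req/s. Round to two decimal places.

32.4 req/s ÷ 13.4 req/s ≈ 241.79%.

241.79%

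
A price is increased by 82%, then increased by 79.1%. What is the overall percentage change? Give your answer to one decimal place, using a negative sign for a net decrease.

226.0%

An 82% increase multiplies by 1.82.
Then a 79.1% increase: 1.82 × 1.791 = 3.25962.
Overall factor 3.25962, i.e. 226.0%.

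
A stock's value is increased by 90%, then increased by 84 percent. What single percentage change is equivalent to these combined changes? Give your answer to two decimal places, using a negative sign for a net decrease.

A 90% increase multiplies by 1.9.
Then an 84% increase: 1.9 × 1.84 = 3.496.
Overall factor 3.496, i.e. 249.60%.

249.60%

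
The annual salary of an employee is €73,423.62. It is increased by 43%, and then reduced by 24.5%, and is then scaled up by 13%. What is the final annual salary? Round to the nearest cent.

€89,577.15

Each change multiplies by a factor: 1.43 × 0.755 × 1.13 = 1.2200045.
€73,423.62 × 1.2200045 = €89577.14680629 ≈ €89,577.15.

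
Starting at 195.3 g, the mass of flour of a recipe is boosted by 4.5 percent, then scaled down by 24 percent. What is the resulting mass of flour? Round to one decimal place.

Each change multiplies by a factor: 1.045 × 0.76 = 0.7942.
195.3 × 0.7942 = 155.10726 ≈ 155.1.

155.1 g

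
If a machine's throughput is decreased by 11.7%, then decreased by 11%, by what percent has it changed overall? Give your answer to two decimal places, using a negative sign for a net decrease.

The combined multiplier is 0.883 × 0.89 = 0.78587.
That corresponds to a decrease of 21.41%.

-21.41%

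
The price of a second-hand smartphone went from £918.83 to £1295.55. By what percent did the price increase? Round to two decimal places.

Change: £1295.55 − £918.83 = £376.72.
Relative to the original: £376.72 ÷ £918.83 ≈ 41.00%.
So the price increased by 41.00%.

41.00%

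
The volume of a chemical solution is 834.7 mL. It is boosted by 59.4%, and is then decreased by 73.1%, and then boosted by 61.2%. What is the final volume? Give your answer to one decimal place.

576.9 mL

Each change multiplies by a factor: 1.594 × 0.269 × 1.612 = 0.691203032.
834.7 × 0.691203032 = 576.9471708104 ≈ 576.9.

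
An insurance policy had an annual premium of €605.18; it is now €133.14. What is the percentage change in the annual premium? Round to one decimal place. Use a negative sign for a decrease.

-78.0%

Change: €133.14 − €605.18 = -€472.04.
Relative to the original: -€472.04 ÷ €605.18 ≈ -78.0%.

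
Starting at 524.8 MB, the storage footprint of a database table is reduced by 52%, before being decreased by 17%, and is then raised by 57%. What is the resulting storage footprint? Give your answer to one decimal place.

After the 52% decrease: 524.8 × 0.48 = 251.904.
After the 17% decrease: 251.904 × 0.83 = 209.08032.
Apply the 57% increase: 209.08032 × 1.57 = 328.2561024 ≈ 328.3.

328.3 MB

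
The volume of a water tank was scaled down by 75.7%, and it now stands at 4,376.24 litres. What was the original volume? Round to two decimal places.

The overall multiplier applied was 0.243.
So the original volume was 4,376.24 ÷ 0.243 ≈ 18,009.22 litres.

18,009.22 litres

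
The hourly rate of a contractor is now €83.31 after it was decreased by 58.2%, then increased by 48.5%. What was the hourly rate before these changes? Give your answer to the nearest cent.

€134.21

The overall multiplier applied was 0.418 × 1.485 = 0.62073.
So the original hourly rate was €83.31 ÷ 0.62073 ≈ €134.21.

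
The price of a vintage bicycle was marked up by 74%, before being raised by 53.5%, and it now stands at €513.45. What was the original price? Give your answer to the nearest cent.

€192.24

Undoing the 53.5% increase: €513.45 ÷ 1.535 ≈ €334.495114.
Undoing the 74% increase: €334.495114 ÷ 1.74 ≈ €192.24.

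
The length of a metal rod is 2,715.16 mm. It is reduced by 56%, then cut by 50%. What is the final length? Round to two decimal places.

Apply the 56% decrease: 2,715.16 × 0.44 = 1194.6704.
Apply the 50% decrease: 1194.6704 × 0.5 = 597.3352 ≈ 597.34.

597.34 mm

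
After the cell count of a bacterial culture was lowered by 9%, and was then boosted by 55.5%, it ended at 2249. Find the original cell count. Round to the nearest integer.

Undoing the 55.5% increase: 2249 ÷ 1.555 ≈ 1446.302251.
Undoing the 9% decrease: 1446.302251 ÷ 0.91 ≈ 1589.

1589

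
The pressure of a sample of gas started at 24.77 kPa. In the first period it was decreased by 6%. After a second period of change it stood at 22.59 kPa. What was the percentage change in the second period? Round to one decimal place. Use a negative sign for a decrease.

-3.0%

After the first period: 24.77 × 0.94 = 23.2838.
Second-period multiplier: 22.59 ÷ 23.2838 ≈ 0.9702.
That is a change of -3.0%.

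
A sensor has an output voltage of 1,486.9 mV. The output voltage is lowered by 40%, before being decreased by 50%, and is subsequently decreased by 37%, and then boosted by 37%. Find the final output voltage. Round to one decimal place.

385.0 mV

Apply the 40% decrease: 1,486.9 × 0.6 = 892.14.
50% decrease: 892.14 × 0.5 = 446.07.
After the 37% decrease: 446.07 × 0.63 = 281.0241.
37% increase: 281.0241 × 1.37 = 385.003017 ≈ 385.0.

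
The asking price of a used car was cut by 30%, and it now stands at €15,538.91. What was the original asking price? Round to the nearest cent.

€22,198.44

The overall multiplier applied was 0.7.
So the original asking price was €15,538.91 ÷ 0.7 ≈ €22,198.44.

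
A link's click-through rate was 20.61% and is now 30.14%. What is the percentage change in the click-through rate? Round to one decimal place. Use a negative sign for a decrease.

The change is 30.14 − 20.61 = 9.53 percentage points.
Relative to the original 20.61%, that is 9.53 ÷ 20.61 ≈ 46.2%.

46.2%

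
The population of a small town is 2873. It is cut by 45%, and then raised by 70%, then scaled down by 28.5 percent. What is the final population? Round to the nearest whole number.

Each change multiplies by a factor: 0.55 × 1.7 × 0.715 = 0.668525.
2873 × 0.668525 = 1920.672325 ≈ 1921.

1921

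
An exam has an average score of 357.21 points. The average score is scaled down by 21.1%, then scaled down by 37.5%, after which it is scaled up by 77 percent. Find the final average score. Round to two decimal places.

311.78 points

Each change multiplies by a factor: 0.789 × 0.625 × 1.77 = 0.87283125.
357.21 × 0.87283125 = 311.7840508125 ≈ 311.78.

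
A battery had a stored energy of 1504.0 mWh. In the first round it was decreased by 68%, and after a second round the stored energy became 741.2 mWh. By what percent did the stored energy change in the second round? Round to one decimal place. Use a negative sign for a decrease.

After the first round: 1504.0 × 0.32 = 481.28.
Second-round multiplier: 741.2 ÷ 481.28 ≈ 1.54006.
That is a change of 54.0%.

54.0%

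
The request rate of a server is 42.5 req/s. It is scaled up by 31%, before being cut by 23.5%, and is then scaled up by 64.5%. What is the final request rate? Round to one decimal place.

70.1 req/s

Each change multiplies by a factor: 1.31 × 0.765 × 1.645 = 1.64853675.
42.5 × 1.64853675 = 70.062811875 ≈ 70.1.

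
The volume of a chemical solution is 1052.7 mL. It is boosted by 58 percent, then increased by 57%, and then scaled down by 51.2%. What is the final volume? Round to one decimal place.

1274.3 mL

58% increase: 1052.7 × 1.58 = 1663.266.
57% increase: 1663.266 × 1.57 = 2611.32762.
After the 51.2% decrease: 2611.32762 × 0.488 = 1274.32787856 ≈ 1274.3.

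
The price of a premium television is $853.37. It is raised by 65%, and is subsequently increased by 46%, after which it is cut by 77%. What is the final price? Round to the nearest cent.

$472.83

After the 65% increase: $853.37 × 1.65 = $1408.0605.
46% increase: $1408.0605 × 1.46 = $2055.76833.
77% decrease: $2055.76833 × 0.23 = $472.8267159 ≈ $472.83.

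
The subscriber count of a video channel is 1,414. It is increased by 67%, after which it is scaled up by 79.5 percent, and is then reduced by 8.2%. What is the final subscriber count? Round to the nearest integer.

3,891

Each change multiplies by a factor: 1.67 × 1.795 × 0.918 = 2.7518427.
1,414 × 2.7518427 = 3891.1055778 ≈ 3,891.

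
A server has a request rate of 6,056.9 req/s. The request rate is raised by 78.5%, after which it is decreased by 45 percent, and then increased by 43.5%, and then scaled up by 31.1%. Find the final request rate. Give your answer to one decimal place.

Each change multiplies by a factor: 1.785 × 0.55 × 1.435 × 1.311 = 1.84695154875.
6,056.9 × 1.84695154875 = 11186.800835623875 ≈ 11,186.8.

11,186.8 req/s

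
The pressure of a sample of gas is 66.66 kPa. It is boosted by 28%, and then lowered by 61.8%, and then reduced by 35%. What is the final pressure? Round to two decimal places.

21.19 kPa

28% increase: 66.66 × 1.28 = 85.3248.
Apply the 61.8% decrease: 85.3248 × 0.382 = 32.5940736.
Apply the 35% decrease: 32.5940736 × 0.65 = 21.18614784 ≈ 21.19.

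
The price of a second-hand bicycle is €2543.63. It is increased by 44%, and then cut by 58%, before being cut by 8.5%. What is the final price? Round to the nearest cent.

€1407.62

Each change multiplies by a factor: 1.44 × 0.42 × 0.915 = 0.553392.
€2543.63 × 0.553392 = €1407.62449296 ≈ €1407.62.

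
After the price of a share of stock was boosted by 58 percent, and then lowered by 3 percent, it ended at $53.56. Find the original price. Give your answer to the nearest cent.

The overall multiplier applied was 1.58 × 0.97 = 1.5326.
So the original price was $53.56 ÷ 1.5326 ≈ $34.95.

$34.95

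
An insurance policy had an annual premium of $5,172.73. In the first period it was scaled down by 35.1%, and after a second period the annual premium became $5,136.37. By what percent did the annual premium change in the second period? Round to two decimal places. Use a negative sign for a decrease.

53.00%

After the first period: $5,172.73 × 0.649 = $3357.10177.
Second-period multiplier: $5,136.37 ÷ $3357.10177 ≈ 1.530001.
That is a change of 53.00%.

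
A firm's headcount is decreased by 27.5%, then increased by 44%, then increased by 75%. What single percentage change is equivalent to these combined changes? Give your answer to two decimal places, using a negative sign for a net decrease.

The combined multiplier is 0.725 × 1.44 × 1.75 = 1.827.
That corresponds to an increase of 82.70%.

82.70%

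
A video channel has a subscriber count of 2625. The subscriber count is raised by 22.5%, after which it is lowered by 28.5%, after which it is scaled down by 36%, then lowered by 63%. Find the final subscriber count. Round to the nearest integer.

Apply the 22.5% increase: 2625 × 1.225 = 3215.625.
28.5% decrease: 3215.625 × 0.715 = 2299.171875.
36% decrease: 2299.171875 × 0.64 = 1471.47.
After the 63% decrease: 1471.47 × 0.37 = 544.4439 ≈ 544.

544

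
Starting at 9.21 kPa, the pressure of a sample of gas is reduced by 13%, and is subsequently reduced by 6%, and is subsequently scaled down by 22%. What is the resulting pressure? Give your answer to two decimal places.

5.87 kPa

Apply the 13% decrease: 9.21 × 0.87 = 8.0127.
6% decrease: 8.0127 × 0.94 = 7.531938.
After the 22% decrease: 7.531938 × 0.78 = 5.87491164 ≈ 5.87.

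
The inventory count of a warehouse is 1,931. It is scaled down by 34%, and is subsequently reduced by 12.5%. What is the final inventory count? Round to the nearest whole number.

Apply the 34% decrease: 1,931 × 0.66 = 1274.46.
12.5% decrease: 1274.46 × 0.875 = 1115.1525 ≈ 1,115.

1,115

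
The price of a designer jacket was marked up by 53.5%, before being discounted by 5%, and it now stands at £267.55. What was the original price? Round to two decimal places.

The overall multiplier applied was 1.535 × 0.95 = 1.45825.
So the original price was £267.55 ÷ 1.45825 ≈ £183.47.

£183.47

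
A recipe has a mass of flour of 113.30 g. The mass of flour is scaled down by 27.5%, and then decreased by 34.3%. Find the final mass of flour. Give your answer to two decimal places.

53.97 g

Each change multiplies by a factor: 0.725 × 0.657 = 0.476325.
113.30 × 0.476325 = 53.9676225 ≈ 53.97.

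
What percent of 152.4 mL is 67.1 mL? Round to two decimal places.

44.03%

67.1 mL ÷ 152.4 mL ≈ 44.03%.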